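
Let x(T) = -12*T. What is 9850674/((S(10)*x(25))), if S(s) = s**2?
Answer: -1641779/5000 ≈ -328.36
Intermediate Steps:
9850674/((S(10)*x(25))) = 9850674/((10**2*(-12*25))) = 9850674/((100*(-300))) = 9850674/(-30000) = 9850674*(-1/30000) = -1641779/5000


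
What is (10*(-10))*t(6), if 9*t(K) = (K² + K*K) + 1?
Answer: -7300/9 ≈ -811.11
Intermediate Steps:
t(K) = ⅑ + 2*K²/9 (t(K) = ((K² + K*K) + 1)/9 = ((K² + K²) + 1)/9 = (2*K² + 1)/9 = (1 + 2*K²)/9 = ⅑ + 2*K²/9)
(10*(-10))*t(6) = (10*(-10))*(⅑ + (2/9)*6²) = -100*(⅑ + (2/9)*36) = -100*(⅑ + 8) = -100*73/9 = -7300/9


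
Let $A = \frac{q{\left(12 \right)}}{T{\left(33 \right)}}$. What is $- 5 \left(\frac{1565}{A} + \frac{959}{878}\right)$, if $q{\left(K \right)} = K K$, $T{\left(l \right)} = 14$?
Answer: $- \frac{24218845}{31608} \approx -766.23$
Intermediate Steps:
$q{\left(K \right)} = K^{2}$
$A = \frac{72}{7}$ ($A = \frac{12^{2}}{14} = 144 \cdot \frac{1}{14} = \frac{72}{7} \approx 10.286$)
$- 5 \left(\frac{1565}{A} + \frac{959}{878}\right) = - 5 \left(\frac{1565}{\frac{72}{7}} + \frac{959}{878}\right) = - 5 \left(1565 \cdot \frac{7}{72} + 959 \cdot \frac{1}{878}\right) = - 5 \left(\frac{10955}{72} + \frac{959}{878}\right) = \left(-5\right) \frac{4843769}{31608} = - \frac{24218845}{31608}$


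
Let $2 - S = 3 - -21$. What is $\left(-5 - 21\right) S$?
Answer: $572$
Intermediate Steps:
$S = -22$ ($S = 2 - \left(3 - -21\right) = 2 - \left(3 + 21\right) = 2 - 24 = -22$)
$\left(-5 - 21\right) S = \left(-5 - 21\right) \left(-22\right) = \left(-26\right) \left(-22\right) = 572$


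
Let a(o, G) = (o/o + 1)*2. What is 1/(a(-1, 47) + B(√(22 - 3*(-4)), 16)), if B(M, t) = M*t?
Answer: -1/2172 + √34/543 ≈ 0.010278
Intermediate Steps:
a(o, G) = 4 (a(o, G) = (1 + 1)*2 = 2*2 = 4)
1/(a(-1, 47) + B(√(22 - 3*(-4)), 16)) = 1/(4 + √(22 - 3*(-4))*16) = 1/(4 + √(22 + 12)*16) = 1/(4 + √34*16) = 1/(4 + 16*√34)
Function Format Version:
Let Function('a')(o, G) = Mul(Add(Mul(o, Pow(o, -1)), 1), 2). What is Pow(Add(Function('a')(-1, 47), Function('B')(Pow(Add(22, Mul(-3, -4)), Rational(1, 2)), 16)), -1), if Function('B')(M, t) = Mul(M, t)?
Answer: Add(Rational(-1, 2172), Mul(Rational(1, 543), Pow(34, Rational(1, 2)))) ≈ 0.010278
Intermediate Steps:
Function('a')(o, G) = 4 (Function('a')(o, G) = Mul(Add(1, 1), 2) = Mul(2, 2) = 4)
Pow(Add(Function('a')(-1, 47), Function('B')(Pow(Add(22, Mul(-3, -4)), Rational(1, 2)), 16)), -1) = Pow(Add(4, Mul(Pow(Add(22, Mul(-3, -4)), Rational(1, 2)), 16)), -1) = Pow(Add(4, Mul(Pow(Add(22, 12), Rational(1, 2)), 16)), -1) = Pow(Add(4, Mul(Pow(34, Rational(1, 2)), 16)), -1) = Pow(Add(4, Mul(16, Pow(34, Rational(1, 2)))), -1)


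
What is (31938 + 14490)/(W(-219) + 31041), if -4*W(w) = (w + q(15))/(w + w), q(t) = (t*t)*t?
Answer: 6778488/4532249 ≈ 1.4956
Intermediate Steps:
q(t) = t³ (q(t) = t²*t = t³)
W(w) = -(3375 + w)/(8*w) (W(w) = -(w + 15³)/(4*(w + w)) = -(w + 3375)/(4*(2*w)) = -(3375 + w)*1/(2*w)/4 = -(3375 + w)/(8*w))
(31938 + 14490)/(W(-219) + 31041) = (31938 + 14490)/((⅛)*(-3375 - 1*(-219))/(-219) + 31041) = 46428/((⅛)*(-1/219)*(-3375 + 219) + 31041) = 46428/((⅛)*(-1/219)*(-3156) + 31041) = 46428/(263/146 + 31041) = 46428/(4532249/146) = 46428*(146/4532249) = 6778488/4532249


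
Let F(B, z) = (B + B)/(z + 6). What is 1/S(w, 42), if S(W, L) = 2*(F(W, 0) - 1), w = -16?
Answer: -3/38 ≈ -0.078947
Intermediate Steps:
F(B, z) = 2*B/(6 + z) (F(B, z) = (2*B)/(6 + z) = 2*B/(6 + z))
S(W, L) = -2 + 2*W/3 (S(W, L) = 2*(2*W/(6 + 0) - 1) = 2*(2*W/6 - 1) = 2*(2*W*(⅙) - 1) = 2*(W/3 - 1) = 2*(-1 + W/3) = -2 + 2*W/3)
1/S(w, 42) = 1/(-2 + (⅔)*(-16)) = 1/(-2 - 32/3) = 1/(-38/3) = -3/38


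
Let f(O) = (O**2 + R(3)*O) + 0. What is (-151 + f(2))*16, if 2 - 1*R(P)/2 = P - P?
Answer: -2224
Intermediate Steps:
R(P) = 4 (R(P) = 4 - 2*(P - P) = 4 - 2*0 = 4 + 0 = 4)
f(O) = O**2 + 4*O (f(O) = (O**2 + 4*O) + 0 = O**2 + 4*O)
(-151 + f(2))*16 = (-151 + 2*(4 + 2))*16 = (-151 + 2*6)*16 = (-151 + 12)*16 = -139*16 = -2224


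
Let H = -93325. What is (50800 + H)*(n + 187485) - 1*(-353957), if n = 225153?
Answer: -17547076993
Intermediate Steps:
(50800 + H)*(n + 187485) - 1*(-353957) = (50800 - 93325)*(225153 + 187485) - 1*(-353957) = -42525*412638 + 353957 = -17547430950 + 353957 = -17547076993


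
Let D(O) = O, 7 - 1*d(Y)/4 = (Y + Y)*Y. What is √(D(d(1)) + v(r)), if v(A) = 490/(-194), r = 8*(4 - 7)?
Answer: √164415/97 ≈ 4.1802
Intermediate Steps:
r = -24 (r = 8*(-3) = -24)
d(Y) = 28 - 8*Y² (d(Y) = 28 - 4*(Y + Y)*Y = 28 - 4*2*Y*Y = 28 - 8*Y²)
v(A) = -245/97 (v(A) = 490*(-1/194) = -245/97)
√(D(d(1)) + v(r)) = √((28 - 8*1²) - 245/97) = √((28 - 8*1) - 245/97) = √((28 - 8) - 245/97) = √(20 - 245/97) = √(1695/97) = √164415/97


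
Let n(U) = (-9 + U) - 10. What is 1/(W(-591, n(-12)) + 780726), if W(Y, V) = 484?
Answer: 1/781210 ≈ 1.2801e-6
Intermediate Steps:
n(U) = -19 + U
1/(W(-591, n(-12)) + 780726) = 1/(484 + 780726) = 1/781210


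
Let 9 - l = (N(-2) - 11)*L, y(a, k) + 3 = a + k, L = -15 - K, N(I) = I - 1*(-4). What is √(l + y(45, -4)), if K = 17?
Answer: I*√241 ≈ 15.524*I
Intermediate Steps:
N(I) = 4 + I (N(I) = I + 4 = 4 + I)
L = -32 (L = -15 - 1*17 = -15 - 17 = -32)
y(a, k) = -3 + a + k (y(a, k) = -3 + (a + k) = -3 + a + k)
l = -279 (l = 9 - ((4 - 2) - 11)*(-32) = 9 - (2 - 11)*(-32) = 9 - (-9)*(-32) = 9 - 1*288 = 9 - 288 = -279)
√(l + y(45, -4)) = √(-279 + (-3 + 45 - 4)) = √(-279 + 38) = √(-241) = I*√241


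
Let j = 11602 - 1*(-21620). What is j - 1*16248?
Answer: 16974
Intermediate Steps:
j = 33222 (j = 11602 + 21620 = 33222)
j - 1*16248 = 33222 - 1*16248 = 33222 - 16248 = 16974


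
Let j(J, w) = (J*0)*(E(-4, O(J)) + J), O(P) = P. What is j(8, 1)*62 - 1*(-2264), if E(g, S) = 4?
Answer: 2264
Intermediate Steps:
j(J, w) = 0 (j(J, w) = (J*0)*(4 + J) = 0*(4 + J) = 0)
j(8, 1)*62 - 1*(-2264) = 0*62 - 1*(-2264) = 0 + 2264 = 2264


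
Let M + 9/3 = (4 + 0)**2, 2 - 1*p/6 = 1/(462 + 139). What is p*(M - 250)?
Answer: -1707822/601 ≈ -2841.6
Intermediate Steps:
p = 7206/601 (p = 12 - 6/(462 + 139) = 12 - 6/601 = 7206/601 ≈ 11.990)
M = 13 (M = -3 + (4 + 0)**2 = -3 + 4**2 = -3 + 16 = 13)
p*(M - 250) = 7206*(13 - 250)/601 = (7206/601)*(-237) = -1707822/601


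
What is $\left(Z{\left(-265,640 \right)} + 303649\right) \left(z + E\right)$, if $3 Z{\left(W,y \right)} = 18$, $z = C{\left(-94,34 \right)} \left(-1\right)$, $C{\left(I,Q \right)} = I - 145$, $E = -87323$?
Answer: $-26443492020$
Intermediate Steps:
$C{\left(I,Q \right)} = -145 + I$
$z = 239$ ($z = \left(-145 - 94\right) \left(-1\right) = \left(-239\right) \left(-1\right) = 239$)
$Z{\left(W,y \right)} = 6$ ($Z{\left(W,y \right)} = \frac{1}{3} \cdot 18 = 6$)
$\left(Z{\left(-265,640 \right)} + 303649\right) \left(z + E\right) = \left(6 + 303649\right) \left(239 - 87323\right) = 303655 \left(-87084\right) = -26443492020$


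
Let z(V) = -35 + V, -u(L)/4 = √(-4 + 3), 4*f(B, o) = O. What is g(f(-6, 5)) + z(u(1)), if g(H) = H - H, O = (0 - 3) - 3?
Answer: -35 - 4*I ≈ -35.0 - 4.0*I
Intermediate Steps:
O = -6 (O = -3 - 3 = -6)
f(B, o) = -3/2 (f(B, o) = (¼)*(-6) = -3/2)
u(L) = -4*I (u(L) = -4*√(-4 + 3) = -4*I)
g(H) = 0
g(f(-6, 5)) + z(u(1)) = 0 + (-35 - 4*I) = -35 - 4*I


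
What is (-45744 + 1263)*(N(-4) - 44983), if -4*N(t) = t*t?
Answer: 2001066747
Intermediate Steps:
N(t) = -t²/4 (N(t) = -t*t/4 = -t²/4)
(-45744 + 1263)*(N(-4) - 44983) = (-45744 + 1263)*(-¼*(-4)² - 44983) = -44481*(-¼*16 - 44983) = -44481*(-4 - 44983) = -44481*(-44987) = 2001066747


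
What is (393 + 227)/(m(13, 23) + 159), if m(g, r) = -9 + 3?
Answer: 620/153 ≈ 4.0523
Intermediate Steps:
m(g, r) = -6
(393 + 227)/(m(13, 23) + 159) = (393 + 227)/(-6 + 159) = 620/153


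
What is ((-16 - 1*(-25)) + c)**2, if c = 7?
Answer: 256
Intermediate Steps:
((-16 - 1*(-25)) + c)**2 = ((-16 - 1*(-25)) + 7)**2 = ((-16 + 25) + 7)**2 = (9 + 7)**2 = 16**2 = 256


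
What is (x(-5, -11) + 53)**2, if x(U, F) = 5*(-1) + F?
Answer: 1369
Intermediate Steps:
x(U, F) = -5 + F
(x(-5, -11) + 53)**2 = ((-5 - 11) + 53)**2 = (-16 + 53)**2 = 37**2 = 1369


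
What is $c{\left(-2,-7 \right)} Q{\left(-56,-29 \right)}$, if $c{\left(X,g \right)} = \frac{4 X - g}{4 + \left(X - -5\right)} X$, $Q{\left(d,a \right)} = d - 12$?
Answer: $- \frac{136}{7} \approx -19.429$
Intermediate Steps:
$Q{\left(d,a \right)} = -12 + d$
$c{\left(X,g \right)} = \frac{X \left(- g + 4 X\right)}{9 + X}$ ($c{\left(X,g \right)} = \frac{- g + 4 X}{4 + \left(X + 5\right)} X = \frac{- g + 4 X}{4 + \left(5 + X\right)} X = \frac{- g + 4 X}{9 + X} X = \frac{X \left(- g + 4 X\right)}{9 + X}$)
$c{\left(-2,-7 \right)} Q{\left(-56,-29 \right)} = - \frac{2 \left(\left(-1\right) \left(-7\right) + 4 \left(-2\right)\right)}{9 - 2} \left(-12 - 56\right) = - \frac{2 \left(7 - 8\right)}{7} \left(-68\right) = \left(-2\right) \frac{1}{7} \left(-1\right) \left(-68\right) = \frac{2}{7} \left(-68\right) = - \frac{136}{7}$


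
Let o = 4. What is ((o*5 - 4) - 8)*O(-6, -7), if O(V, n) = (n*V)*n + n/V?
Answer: -7028/3 ≈ -2342.7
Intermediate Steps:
O(V, n) = V*n**2 + n/V (O(V, n) = (V*n)*n + n/V = V*n**2 + n/V)
((o*5 - 4) - 8)*O(-6, -7) = ((4*5 - 4) - 8)*(-6*(-7)**2 - 7/(-6)) = ((20 - 4) - 8)*(-6*49 - 7*(-1/6)) = (16 - 8)*(-294 + 7/6) = 8*(-1757/6) = -7028/3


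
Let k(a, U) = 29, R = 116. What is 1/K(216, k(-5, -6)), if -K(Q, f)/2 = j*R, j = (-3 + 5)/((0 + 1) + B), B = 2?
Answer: -3/464 ≈ -0.0064655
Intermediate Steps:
j = 2/3 (j = (-3 + 5)/((0 + 1) + 2) = 2/(1 + 2) = 2/3 ≈ 0.66667)
K(Q, f) = -464/3 (K(Q, f) = -4*116/3 = -2*232/3 = -464/3)
1/K(216, k(-5, -6)) = 1/(-464/3) = -3/464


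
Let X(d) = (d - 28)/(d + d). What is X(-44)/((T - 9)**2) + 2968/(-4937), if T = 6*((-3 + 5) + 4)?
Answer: -2639551/4398867 ≈ -0.60005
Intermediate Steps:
X(d) = (-28 + d)/(2*d) (X(d) = (-28 + d)/((2*d)) = (-28 + d)*(1/(2*d)) = (-28 + d)/(2*d))
T = 36 (T = 6*(2 + 4) = 6*6 = 36)
X(-44)/((T - 9)**2) + 2968/(-4937) = ((1/2)*(-28 - 44)/(-44))/((36 - 9)**2) + 2968/(-4937) = ((1/2)*(-1/44)*(-72))/(27**2) + 2968*(-1/4937) = (9/11)/729 - 2968/4937 = (9/11)*(1/729) - 2968/4937 = 1/891 - 2968/4937 = -2639551/4398867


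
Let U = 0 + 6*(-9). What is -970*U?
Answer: 52380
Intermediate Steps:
U = -54 (U = 0 - 54 = -54)
-970*U = -970*(-54) = 52380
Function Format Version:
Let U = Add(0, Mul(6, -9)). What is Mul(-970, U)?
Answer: 52380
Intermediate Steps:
U = -54 (U = Add(0, -54) = -54)
Mul(-970, U) = Mul(-970, -54) = 52380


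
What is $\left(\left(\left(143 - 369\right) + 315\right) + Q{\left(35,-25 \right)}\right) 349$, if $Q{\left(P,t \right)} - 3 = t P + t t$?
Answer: $-55142$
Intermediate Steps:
$Q{\left(P,t \right)} = 3 + t^{2} + P t$ ($Q{\left(P,t \right)} = 3 + \left(t P + t t\right) = 3 + \left(P t + t^{2}\right) = 3 + \left(t^{2} + P t\right) = 3 + t^{2} + P t$)
$\left(\left(\left(143 - 369\right) + 315\right) + Q{\left(35,-25 \right)}\right) 349 = \left(\left(\left(143 - 369\right) + 315\right) + \left(3 + \left(-25\right)^{2} + 35 \left(-25\right)\right)\right) 349 = \left(\left(-226 + 315\right) + \left(3 + 625 - 875\right)\right) 349 = \left(89 - 247\right) 349 = \left(-158\right) 349 = -55142$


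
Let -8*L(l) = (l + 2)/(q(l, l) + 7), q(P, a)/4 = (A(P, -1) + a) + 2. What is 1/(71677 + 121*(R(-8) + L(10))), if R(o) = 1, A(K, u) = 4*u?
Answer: 26/1866627 ≈ 1.3929e-5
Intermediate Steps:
q(P, a) = -8 + 4*a (q(P, a) = 4*((4*(-1) + a) + 2) = 4*((-4 + a) + 2) = 4*(-2 + a) = -8 + 4*a)
L(l) = -(2 + l)/(8*(-1 + 4*l)) (L(l) = -(l + 2)/(8*((-8 + 4*l) + 7)) = -(2 + l)/(8*(-1 + 4*l)))
1/(71677 + 121*(R(-8) + L(10))) = 1/(71677 + 121*(1 + (-2 - 1*10)/(8*(-1 + 4*10)))) = 1/(71677 + 121*(1 + (-2 - 10)/(8*(-1 + 40)))) = 1/(71677 + 121*(1 + (⅛)*(-12)/39)) = 1/(71677 + 121*(1 + (⅛)*(1/39)*(-12))) = 1/(71677 + 121*(1 - 1/26)) = 1/(71677 + 121*(25/26)) = 1/(71677 + 3025/26) = 1/(1866627/26) = 26/1866627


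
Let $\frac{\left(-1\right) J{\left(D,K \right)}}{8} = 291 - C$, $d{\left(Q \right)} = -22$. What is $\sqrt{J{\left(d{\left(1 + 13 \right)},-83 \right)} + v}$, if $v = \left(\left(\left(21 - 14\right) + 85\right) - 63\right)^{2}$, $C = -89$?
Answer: $i \sqrt{2199} \approx 46.893 i$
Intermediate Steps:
$J{\left(D,K \right)} = -3040$ ($J{\left(D,K \right)} = - 8 \left(291 - -89\right) = - 8 \left(291 + 89\right) = \left(-8\right) 380 = -3040$)
$v = 841$ ($v = \left(\left(7 + 85\right) - 63\right)^{2} = \left(92 - 63\right)^{2} = 29^{2} = 841$)
$\sqrt{J{\left(d{\left(1 + 13 \right)},-83 \right)} + v} = \sqrt{-3040 + 841} = \sqrt{-2199} = i \sqrt{2199}$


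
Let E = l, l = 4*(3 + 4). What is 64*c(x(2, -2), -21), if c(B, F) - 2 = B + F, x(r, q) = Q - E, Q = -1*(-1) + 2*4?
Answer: -2432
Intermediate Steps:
l = 28 (l = 4*7 = 28)
E = 28
Q = 9 (Q = 1 + 8 = 9)
x(r, q) = -19 (x(r, q) = 9 - 1*28 = 9 - 28 = -19)
c(B, F) = 2 + B + F (c(B, F) = 2 + (B + F) = 2 + B + F)
64*c(x(2, -2), -21) = 64*(2 - 19 - 21) = 64*(-38) = -2432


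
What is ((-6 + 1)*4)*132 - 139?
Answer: -2779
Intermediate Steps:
((-6 + 1)*4)*132 - 139 = -5*4*132 - 139 = -20*132 - 139 = -2640 - 139 = -2779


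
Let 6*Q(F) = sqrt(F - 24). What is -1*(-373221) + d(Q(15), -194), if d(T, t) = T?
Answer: 373221 + I/2 ≈ 3.7322e+5 + 0.5*I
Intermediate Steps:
Q(F) = sqrt(-24 + F)/6 (Q(F) = sqrt(F - 24)/6 = sqrt(-24 + F)/6)
-1*(-373221) + d(Q(15), -194) = -1*(-373221) + sqrt(-24 + 15)/6 = 373221 + sqrt(-9)/6 = 373221 + (3*I)/6 = 373221 + I/2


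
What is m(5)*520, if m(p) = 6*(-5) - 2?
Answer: -16640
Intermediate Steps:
m(p) = -32 (m(p) = -30 - 2 = -32)
m(5)*520 = -32*520 = -16640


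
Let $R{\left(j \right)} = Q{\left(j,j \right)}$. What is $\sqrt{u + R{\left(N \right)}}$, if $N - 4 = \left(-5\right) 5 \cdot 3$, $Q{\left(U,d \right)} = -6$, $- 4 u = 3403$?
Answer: $\frac{i \sqrt{3427}}{2} \approx 29.27 i$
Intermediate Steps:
$u = - \frac{3403}{4}$ ($u = \left(- \frac{1}{4}\right) 3403 = - \frac{3403}{4} \approx -850.75$)
$N = -71$ ($N = 4 + \left(-5\right) 5 \cdot 3 = 4 - 75 = -71$)
$R{\left(j \right)} = -6$
$\sqrt{u + R{\left(N \right)}} = \sqrt{- \frac{3403}{4} - 6} = \sqrt{- \frac{3427}{4}} = \frac{i \sqrt{3427}}{2}$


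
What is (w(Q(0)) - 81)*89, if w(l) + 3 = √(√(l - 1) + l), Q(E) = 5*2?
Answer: -7476 + 89*√13 ≈ -7155.1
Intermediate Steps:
Q(E) = 10
w(l) = -3 + √(l + √(-1 + l)) (w(l) = -3 + √(√(l - 1) + l) = -3 + √(√(-1 + l) + l) = -3 + √(l + √(-1 + l)))
(w(Q(0)) - 81)*89 = ((-3 + √(10 + √(-1 + 10))) - 81)*89 = ((-3 + √(10 + √9)) - 81)*89 = ((-3 + √(10 + 3)) - 81)*89 = ((-3 + √13) - 81)*89 = (-84 + √13)*89 = -7476 + 89*√13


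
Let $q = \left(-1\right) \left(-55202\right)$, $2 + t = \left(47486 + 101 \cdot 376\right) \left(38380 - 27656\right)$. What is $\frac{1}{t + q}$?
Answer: $\frac{1}{916549688} \approx 1.091 \cdot 10^{-9}$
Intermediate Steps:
$t = 916494486$ ($t = -2 + \left(47486 + 101 \cdot 376\right) \left(38380 - 27656\right) = -2 + \left(47486 + 37976\right) 10724 = -2 + 85462 \cdot 10724 = -2 + 916494488 = 916494486$)
$q = 55202$
$\frac{1}{t + q} = \frac{1}{916494486 + 55202} = \frac{1}{916549688}$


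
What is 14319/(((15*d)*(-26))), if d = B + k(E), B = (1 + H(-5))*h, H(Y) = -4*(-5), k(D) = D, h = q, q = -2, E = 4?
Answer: 4773/4940 ≈ 0.96619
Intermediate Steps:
h = -2
H(Y) = 20
B = -42 (B = (1 + 20)*(-2) = 21*(-2) = -42)
d = -38 (d = -42 + 4 = -38)
14319/(((15*d)*(-26))) = 14319/(((15*(-38))*(-26))) = 14319/((-570*(-26))) = 14319/14820 = 14319*(1/14820) = 4773/4940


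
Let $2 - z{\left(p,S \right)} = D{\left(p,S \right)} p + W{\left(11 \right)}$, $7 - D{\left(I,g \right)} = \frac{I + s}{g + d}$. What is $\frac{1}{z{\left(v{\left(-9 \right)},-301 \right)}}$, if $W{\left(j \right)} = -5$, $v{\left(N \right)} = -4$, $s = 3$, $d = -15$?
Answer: $\frac{79}{2764} \approx 0.028582$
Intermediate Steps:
$D{\left(I,g \right)} = 7 - \frac{3 + I}{-15 + g}$ ($D{\left(I,g \right)} = 7 - \frac{I + 3}{g - 15} = 7 - \frac{3 + I}{-15 + g}$)
$z{\left(p,S \right)} = 7 - \frac{p \left(-108 - p + 7 S\right)}{-15 + S}$ ($z{\left(p,S \right)} = 2 - \left(\frac{-108 - p + 7 S}{-15 + S} p - 5\right) = 2 - \left(\frac{p \left(-108 - p + 7 S\right)}{-15 + S} - 5\right) = 2 - \left(-5 + \frac{p \left(-108 - p + 7 S\right)}{-15 + S}\right) = 7 - \frac{p \left(-108 - p + 7 S\right)}{-15 + S}$)
$\frac{1}{z{\left(v{\left(-9 \right)},-301 \right)}} = \frac{1}{\frac{1}{-15 - 301} \left(-105 + 7 \left(-301\right) - 4 \left(108 - 4 - -2107\right)\right)} = \frac{1}{\frac{1}{-316} \left(-105 - 2107 - 4 \left(108 - 4 + 2107\right)\right)} = \frac{1}{\left(- \frac{1}{316}\right) \left(-105 - 2107 - 8844\right)} = \frac{1}{\left(- \frac{1}{316}\right) \left(-11056\right)} = \frac{1}{\frac{2764}{79}} = \frac{79}{2764}$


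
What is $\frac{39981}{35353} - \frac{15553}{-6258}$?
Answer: $\frac{800046307}{221239074} \approx 3.6162$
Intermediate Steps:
$\frac{39981}{35353} - \frac{15553}{-6258} = 39981 \cdot \frac{1}{35353} - - \frac{15553}{6258} = \frac{39981}{35353} + \frac{15553}{6258} = \frac{800046307}{221239074}$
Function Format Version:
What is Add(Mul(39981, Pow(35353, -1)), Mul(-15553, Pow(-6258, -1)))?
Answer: Rational(800046307, 221239074) ≈ 3.6162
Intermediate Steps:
Add(Mul(39981, Pow(35353, -1)), Mul(-15553, Pow(-6258, -1))) = Add(Mul(39981, Rational(1, 35353)), Mul(-15553, Rational(-1, 6258))) = Add(Rational(39981, 35353), Rational(15553, 6258)) = Rational(800046307, 221239074)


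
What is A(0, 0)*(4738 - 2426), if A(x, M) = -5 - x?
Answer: -11560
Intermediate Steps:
A(0, 0)*(4738 - 2426) = (-5 - 1*0)*(4738 - 2426) = (-5 + 0)*2312 = -5*2312 = -11560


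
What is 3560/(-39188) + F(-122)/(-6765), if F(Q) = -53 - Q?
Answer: -2232281/22092235 ≈ -0.10104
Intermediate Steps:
3560/(-39188) + F(-122)/(-6765) = 3560/(-39188) + (-53 - 1*(-122))/(-6765) = 3560*(-1/39188) + (-53 + 122)*(-1/6765) = -890/9797 + 69*(-1/6765) = -890/9797 - 23/2255 = -2232281/22092235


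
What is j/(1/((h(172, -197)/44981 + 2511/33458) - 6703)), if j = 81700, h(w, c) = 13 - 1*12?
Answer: -412083759827733250/752487149 ≈ -5.4763e+8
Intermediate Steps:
h(w, c) = 1 (h(w, c) = 13 - 12 = 1)
j/(1/((h(172, -197)/44981 + 2511/33458) - 6703)) = 81700/(1/((1/44981 + 2511/33458) - 6703)) = 81700/(1/(112980749/1504974298 - 6703)) = 81700/(1/(-10087729738745/1504974298)) = 81700/(-1504974298/10087729738745) = 81700*(-10087729738745/1504974298) = -412083759827733250/752487149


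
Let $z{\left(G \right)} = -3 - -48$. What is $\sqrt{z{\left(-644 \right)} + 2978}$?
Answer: $\sqrt{3023} \approx 54.982$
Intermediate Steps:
$z{\left(G \right)} = 45$ ($z{\left(G \right)} = -3 + 48 = 45$)
$\sqrt{z{\left(-644 \right)} + 2978} = \sqrt{45 + 2978} = \sqrt{3023}$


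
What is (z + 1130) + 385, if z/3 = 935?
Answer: 4320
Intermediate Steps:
z = 2805 (z = 3*935 = 2805)
(z + 1130) + 385 = (2805 + 1130) + 385 = 3935 + 385 = 4320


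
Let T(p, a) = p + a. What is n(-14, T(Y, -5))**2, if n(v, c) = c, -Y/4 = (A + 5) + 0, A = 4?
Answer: 1681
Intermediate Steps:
Y = -36 (Y = -4*((4 + 5) + 0) = -4*(9 + 0) = -4*9 = -36)
T(p, a) = a + p
n(-14, T(Y, -5))**2 = (-5 - 36)**2 = (-41)**2 = 1681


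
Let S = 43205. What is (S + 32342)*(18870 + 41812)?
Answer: 4584343054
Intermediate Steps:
(S + 32342)*(18870 + 41812) = (43205 + 32342)*(18870 + 41812) = 75547*60682 = 4584343054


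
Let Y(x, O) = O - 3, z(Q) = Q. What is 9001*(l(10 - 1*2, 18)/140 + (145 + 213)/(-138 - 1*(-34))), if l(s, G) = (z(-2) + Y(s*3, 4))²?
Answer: -14068563/455 ≈ -30920.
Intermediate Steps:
Y(x, O) = -3 + O
l(s, G) = 1 (l(s, G) = (-2 + (-3 + 4))² = (-2 + 1)² = (-1)² = 1)
9001*(l(10 - 1*2, 18)/140 + (145 + 213)/(-138 - 1*(-34))) = 9001*(1/140 + (145 + 213)/(-138 - 1*(-34))) = 9001*(1*(1/140) + 358/(-138 + 34)) = 9001*(1/140 + 358/(-104)) = 9001*(1/140 + 358*(-1/104)) = 9001*(1/140 - 179/52) = 9001*(-1563/455) = -14068563/455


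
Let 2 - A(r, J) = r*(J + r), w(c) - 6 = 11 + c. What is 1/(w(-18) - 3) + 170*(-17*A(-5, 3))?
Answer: 92479/4 ≈ 23120.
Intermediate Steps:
w(c) = 17 + c (w(c) = 6 + (11 + c) = 17 + c)
A(r, J) = 2 - r*(J + r)
1/(w(-18) - 3) + 170*(-17*A(-5, 3)) = 1/((17 - 18) - 3) + 170*(-17*(2 - 1*(-5)**2 - 1*3*(-5))) = 1/(-1 - 3) + 170*(-17*(2 - 1*25 + 15)) = 1/(-4) + 170*(-17*(2 - 25 + 15)) = -1/4 + 170*(-17*(-8)) = -1/4 + 170*136 = -1/4 + 23120 = 92479/4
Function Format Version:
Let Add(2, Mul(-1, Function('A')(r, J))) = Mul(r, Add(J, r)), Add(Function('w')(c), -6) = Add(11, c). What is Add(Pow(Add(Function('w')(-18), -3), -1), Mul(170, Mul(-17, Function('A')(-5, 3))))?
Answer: Rational(92479, 4) ≈ 23120.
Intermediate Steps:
Function('w')(c) = Add(17, c) (Function('w')(c) = Add(6, Add(11, c)) = Add(17, c))
Function('A')(r, J) = Add(2, Mul(-1, r, Add(J, r))) (Function('A')(r, J) = Add(2, Mul(-1, Mul(r, Add(J, r)))) = Add(2, Mul(-1, r, Add(J, r))))
Add(Pow(Add(Function('w')(-18), -3), -1), Mul(170, Mul(-17, Function('A')(-5, 3)))) = Add(Pow(Add(Add(17, -18), -3), -1), Mul(170, Mul(-17, Add(2, Mul(-1, Pow(-5, 2)), Mul(-1, 3, -5))))) = Add(Pow(Add(-1, -3), -1), Mul(170, Mul(-17, Add(2, Mul(-1, 25), 15)))) = Add(Pow(-4, -1), Mul(170, Mul(-17, Add(2, -25, 15)))) = Add(Rational(-1, 4), Mul(170, Mul(-17, -8))) = Add(Rational(-1, 4), Mul(170, 136)) = Add(Rational(-1, 4), 23120) = Rational(92479, 4)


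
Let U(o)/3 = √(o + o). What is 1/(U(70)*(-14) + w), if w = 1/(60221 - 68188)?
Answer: 7967/15675314059439 - 5331739476*√35/15675314059439 ≈ -0.0020123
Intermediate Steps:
U(o) = 3*√2*√o (U(o) = 3*√(o + o) = 3*√(2*o) = 3*(√2*√o) = 3*√2*√o)
w = -1/7967 (w = 1/(-7967) = -1/7967 ≈ -0.00012552)
1/(U(70)*(-14) + w) = 1/((3*√2*√70)*(-14) - 1/7967) = 1/((6*√35)*(-14) - 1/7967) = 1/(-84*√35 - 1/7967) = 1/(-1/7967 - 84*√35)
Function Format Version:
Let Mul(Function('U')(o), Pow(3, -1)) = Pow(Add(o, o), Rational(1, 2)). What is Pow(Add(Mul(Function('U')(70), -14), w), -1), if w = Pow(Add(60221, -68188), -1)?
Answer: Add(Rational(7967, 15675314059439), Mul(Rational(-5331739476, 15675314059439), Pow(35, Rational(1, 2)))) ≈ -0.0020123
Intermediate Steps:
Function('U')(o) = Mul(3, Pow(2, Rational(1, 2)), Pow(o, Rational(1, 2))) (Function('U')(o) = Mul(3, Pow(Add(o, o), Rational(1, 2))) = Mul(3, Pow(Mul(2, o), Rational(1, 2))) = Mul(3, Mul(Pow(2, Rational(1, 2)), Pow(o, Rational(1, 2)))) = Mul(3, Pow(2, Rational(1, 2)), Pow(o, Rational(1, 2))))
w = Rational(-1, 7967) (w = Pow(-7967, -1) = Rational(-1, 7967) ≈ -0.00012552)
Pow(Add(Mul(Function('U')(70), -14), w), -1) = Pow(Add(Mul(Mul(3, Pow(2, Rational(1, 2)), Pow(70, Rational(1, 2))), -14), Rational(-1, 7967)), -1) = Pow(Add(Mul(Mul(6, Pow(35, Rational(1, 2))), -14), Rational(-1, 7967)), -1) = Pow(Add(Mul(-84, Pow(35, Rational(1, 2))), Rational(-1, 7967)), -1) = Pow(Add(Rational(-1, 7967), Mul(-84, Pow(35, Rational(1, 2)))), -1)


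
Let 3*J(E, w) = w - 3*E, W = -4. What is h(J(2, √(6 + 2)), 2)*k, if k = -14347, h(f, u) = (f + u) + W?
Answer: 57388 - 28694*√2/3 ≈ 43862.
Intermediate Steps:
J(E, w) = -E + w/3 (J(E, w) = (w - 3*E)/3 = -E + w/3)
h(f, u) = -4 + f + u (h(f, u) = (f + u) - 4 = -4 + f + u)
h(J(2, √(6 + 2)), 2)*k = (-4 + (-1*2 + √(6 + 2)/3) + 2)*(-14347) = (-4 + (-2 + √8/3) + 2)*(-14347) = (-4 + (-2 + (2*√2)/3) + 2)*(-14347) = (-4 + (-2 + 2*√2/3) + 2)*(-14347) = (-4 + 2*√2/3)*(-14347) = 57388 - 28694*√2/3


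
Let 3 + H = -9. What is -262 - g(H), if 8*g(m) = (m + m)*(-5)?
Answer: -277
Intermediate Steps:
H = -12 (H = -3 - 9 = -12)
g(m) = -5*m/4 (g(m) = ((m + m)*(-5))/8 = ((2*m)*(-5))/8 = (-10*m)/8 = -5*m/4)
-262 - g(H) = -262 - (-5)*(-12)/4 = -262 - 1*15 = -262 - 15 = -277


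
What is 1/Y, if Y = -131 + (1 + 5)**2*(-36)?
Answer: -1/1427 ≈ -0.00070077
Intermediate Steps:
Y = -1427 (Y = -131 + 6**2*(-36) = -131 + 36*(-36) = -131 - 1296 = -1427)
1/Y = 1/(-1427) = -1/1427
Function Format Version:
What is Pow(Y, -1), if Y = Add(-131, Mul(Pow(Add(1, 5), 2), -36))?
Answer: Rational(-1, 1427) ≈ -0.00070077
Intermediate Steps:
Y = -1427 (Y = Add(-131, Mul(Pow(6, 2), -36)) = Add(-131, Mul(36, -36)) = Add(-131, -1296) = -1427)
Pow(Y, -1) = Pow(-1427, -1) = Rational(-1, 1427)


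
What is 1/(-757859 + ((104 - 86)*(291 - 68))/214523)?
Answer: -214523/162578182243 ≈ -1.3195e-6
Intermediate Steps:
1/(-757859 + ((104 - 86)*(291 - 68))/214523) = 1/(-757859 + (18*223)*(1/214523)) = 1/(-757859 + 4014*(1/214523)) = 1/(-757859 + 4014/214523) = 1/(-162578182243/214523) = -214523/162578182243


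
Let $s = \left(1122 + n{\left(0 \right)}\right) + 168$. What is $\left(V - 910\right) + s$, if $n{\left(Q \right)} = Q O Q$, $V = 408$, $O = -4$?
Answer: $788$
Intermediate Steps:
$n{\left(Q \right)} = - 4 Q^{2}$ ($n{\left(Q \right)} = Q \left(-4\right) Q = - 4 Q Q = - 4 Q^{2}$)
$s = 1290$ ($s = \left(1122 - 4 \cdot 0^{2}\right) + 168 = \left(1122 - 0\right) + 168 = \left(1122 + 0\right) + 168 = 1122 + 168 = 1290$)
$\left(V - 910\right) + s = \left(408 - 910\right) + 1290 = -502 + 1290 = 788$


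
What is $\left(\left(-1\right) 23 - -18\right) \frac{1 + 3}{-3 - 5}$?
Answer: $\frac{5}{2} \approx 2.5$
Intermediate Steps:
$\left(\left(-1\right) 23 - -18\right) \frac{1 + 3}{-3 - 5} = \left(-23 + 18\right) \frac{4}{-8} = - 5 \cdot 4 \left(- \frac{1}{8}\right) = \left(-5\right) \left(- \frac{1}{2}\right) = \frac{5}{2}$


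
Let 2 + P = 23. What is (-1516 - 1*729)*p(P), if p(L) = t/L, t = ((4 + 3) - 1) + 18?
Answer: -17960/7 ≈ -2565.7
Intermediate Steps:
P = 21 (P = -2 + 23 = 21)
t = 24 (t = (7 - 1) + 18 = 6 + 18 = 24)
p(L) = 24/L
(-1516 - 1*729)*p(P) = (-1516 - 1*729)*(24/21) = (-1516 - 729)*(24*(1/21)) = -2245*8/7 = -17960/7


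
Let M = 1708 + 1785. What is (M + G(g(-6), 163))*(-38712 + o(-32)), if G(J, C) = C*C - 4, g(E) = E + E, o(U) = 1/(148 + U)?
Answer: -67489092139/58 ≈ -1.1636e+9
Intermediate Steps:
M = 3493
g(E) = 2*E
G(J, C) = -4 + C² (G(J, C) = C² - 4 = -4 + C²)
(M + G(g(-6), 163))*(-38712 + o(-32)) = (3493 + (-4 + 163²))*(-38712 + 1/(148 - 32)) = (3493 + (-4 + 26569))*(-38712 + 1/116) = (3493 + 26565)*(-38712 + 1/116) = 30058*(-4490591/116) = -67489092139/58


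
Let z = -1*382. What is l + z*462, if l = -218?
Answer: -176702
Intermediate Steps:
z = -382
l + z*462 = -218 - 382*462 = -218 - 176484 = -176702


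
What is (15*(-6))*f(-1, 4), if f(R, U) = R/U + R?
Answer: 225/2 ≈ 112.50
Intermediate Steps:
f(R, U) = R + R/U
(15*(-6))*f(-1, 4) = (15*(-6))*(-1 - 1/4) = -90*(-1 - 1*¼) = -90*(-1 - ¼) = -90*(-5/4) = 225/2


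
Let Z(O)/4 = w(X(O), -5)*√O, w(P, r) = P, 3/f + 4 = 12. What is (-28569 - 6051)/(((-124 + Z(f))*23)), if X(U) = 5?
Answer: 2146440/175099 + 86550*√6/175099 ≈ 13.469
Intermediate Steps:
f = 3/8 (f = 3/(-4 + 12) = 3/8 ≈ 0.37500)
Z(O) = 20*√O (Z(O) = 4*(5*√O) = 20*√O)
(-28569 - 6051)/(((-124 + Z(f))*23)) = (-28569 - 6051)/(((-124 + 20*√(3/8))*23)) = -34620*1/(23*(-124 + 20*(√6/4))) = -34620*1/(23*(-124 + 5*√6)) = -34620/(-2852 + 115*√6)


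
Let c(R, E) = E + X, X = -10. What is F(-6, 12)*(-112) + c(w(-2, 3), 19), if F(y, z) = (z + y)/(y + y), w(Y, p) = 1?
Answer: 65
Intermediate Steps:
F(y, z) = (y + z)/(2*y) (F(y, z) = (y + z)/((2*y)) = (y + z)*(1/(2*y)) = (y + z)/(2*y))
c(R, E) = -10 + E (c(R, E) = E - 10 = -10 + E)
F(-6, 12)*(-112) + c(w(-2, 3), 19) = ((1/2)*(-6 + 12)/(-6))*(-112) + (-10 + 19) = ((1/2)*(-1/6)*6)*(-112) + 9 = -1/2*(-112) + 9 = 56 + 9 = 65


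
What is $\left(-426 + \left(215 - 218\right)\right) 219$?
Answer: $-93951$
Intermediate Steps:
$\left(-426 + \left(215 - 218\right)\right) 219 = \left(-426 - 3\right) 219 = \left(-429\right) 219 = -93951$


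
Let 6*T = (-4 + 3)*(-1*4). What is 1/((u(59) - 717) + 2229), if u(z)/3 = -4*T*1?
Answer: 1/1504 ≈ 0.00066489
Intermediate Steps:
T = ⅔ (T = ((-4 + 3)*(-1*4))/6 = (-1*(-4))/6 = (⅙)*4 = ⅔ ≈ 0.66667)
u(z) = -8 (u(z) = 3*(-4*⅔*1) = 3*(-8/3*1) = 3*(-8/3) = -8)
1/((u(59) - 717) + 2229) = 1/((-8 - 717) + 2229) = 1/(-725 + 2229) = 1/1504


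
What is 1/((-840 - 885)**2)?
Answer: 1/2975625 ≈ 3.3606e-7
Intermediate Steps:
1/((-840 - 885)**2) = 1/((-1725)**2) = 1/2975625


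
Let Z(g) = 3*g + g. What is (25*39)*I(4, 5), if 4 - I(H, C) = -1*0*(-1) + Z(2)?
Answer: -3900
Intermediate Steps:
Z(g) = 4*g
I(H, C) = -4 (I(H, C) = 4 - (-1*0*(-1) + 4*2) = 4 - (0*(-1) + 8) = 4 - (0 + 8) = 4 - 1*8 = 4 - 8 = -4)
(25*39)*I(4, 5) = (25*39)*(-4) = 975*(-4) = -3900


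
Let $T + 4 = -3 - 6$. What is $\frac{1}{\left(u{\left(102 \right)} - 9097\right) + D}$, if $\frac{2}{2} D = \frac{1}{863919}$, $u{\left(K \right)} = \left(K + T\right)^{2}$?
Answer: $- \frac{863919}{1015968743} \approx -0.00085034$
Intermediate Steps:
$T = -13$ ($T = -4 - 9 = -13$)
$u{\left(K \right)} = \left(-13 + K\right)^{2}$ ($u{\left(K \right)} = \left(K - 13\right)^{2} = \left(-13 + K\right)^{2}$)
$D = \frac{1}{863919} \approx 1.1575 \cdot 10^{-6}$
$\frac{1}{\left(u{\left(102 \right)} - 9097\right) + D} = \frac{1}{\left(\left(-13 + 102\right)^{2} - 9097\right) + \frac{1}{863919}} = \frac{1}{\left(89^{2} - 9097\right) + \frac{1}{863919}} = \frac{1}{\left(7921 - 9097\right) + \frac{1}{863919}} = \frac{1}{-1176 + \frac{1}{863919}} = \frac{1}{- \frac{1015968743}{863919}} = - \frac{863919}{1015968743}$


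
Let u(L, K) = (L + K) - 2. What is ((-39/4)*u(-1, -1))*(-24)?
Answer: -936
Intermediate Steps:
u(L, K) = -2 + K + L (u(L, K) = (K + L) - 2 = -2 + K + L)
((-39/4)*u(-1, -1))*(-24) = ((-39/4)*(-2 - 1 - 1))*(-24) = (-39*¼*(-4))*(-24) = -39/4*(-4)*(-24) = 39*(-24) = -936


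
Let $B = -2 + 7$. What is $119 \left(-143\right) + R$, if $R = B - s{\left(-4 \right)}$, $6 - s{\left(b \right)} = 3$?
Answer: $-17015$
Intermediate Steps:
$s{\left(b \right)} = 3$ ($s{\left(b \right)} = 6 - 3 = 3$)
$B = 5$
$R = 2$ ($R = 5 - 3 = 2$)
$119 \left(-143\right) + R = 119 \left(-143\right) + 2 = -17017 + 2 = -17015$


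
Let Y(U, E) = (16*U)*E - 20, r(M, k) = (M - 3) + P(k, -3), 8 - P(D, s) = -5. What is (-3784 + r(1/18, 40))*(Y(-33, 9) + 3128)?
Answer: 18613094/3 ≈ 6.2044e+6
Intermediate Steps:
P(D, s) = 13 (P(D, s) = 8 - 1*(-5) = 8 + 5 = 13)
r(M, k) = 10 + M (r(M, k) = (M - 3) + 13 = (-3 + M) + 13 = 10 + M)
Y(U, E) = -20 + 16*E*U (Y(U, E) = 16*E*U - 20 = -20 + 16*E*U)
(-3784 + r(1/18, 40))*(Y(-33, 9) + 3128) = (-3784 + (10 + 1/18))*((-20 + 16*9*(-33)) + 3128) = (-3784 + (10 + 1/18))*((-20 - 4752) + 3128) = (-3784 + 181/18)*(-4772 + 3128) = -67931/18*(-1644) = 18613094/3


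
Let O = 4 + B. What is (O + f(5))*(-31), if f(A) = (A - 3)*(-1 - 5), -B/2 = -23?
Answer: -1178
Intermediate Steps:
B = 46 (B = -2*(-23) = 46)
f(A) = 18 - 6*A (f(A) = (-3 + A)*(-6) = 18 - 6*A)
O = 50 (O = 4 + 46 = 50)
(O + f(5))*(-31) = (50 + (18 - 6*5))*(-31) = (50 + (18 - 30))*(-31) = (50 - 12)*(-31) = 38*(-31) = -1178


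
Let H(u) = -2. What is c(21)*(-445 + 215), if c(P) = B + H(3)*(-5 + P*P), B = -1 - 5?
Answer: 201940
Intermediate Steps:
B = -6
c(P) = 4 - 2*P² (c(P) = -6 - 2*(-5 + P*P) = -6 - 2*(-5 + P²) = -6 + (10 - 2*P²) = 4 - 2*P²)
c(21)*(-445 + 215) = (4 - 2*21²)*(-445 + 215) = (4 - 2*441)*(-230) = (4 - 882)*(-230) = -878*(-230) = 201940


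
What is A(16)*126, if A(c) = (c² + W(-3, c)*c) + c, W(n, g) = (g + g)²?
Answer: 2098656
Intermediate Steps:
W(n, g) = 4*g² (W(n, g) = (2*g)² = 4*g²)
A(c) = c + c² + 4*c³ (A(c) = (c² + (4*c²)*c) + c = (c² + 4*c³) + c = c + c² + 4*c³)
A(16)*126 = (16*(1 + 16 + 4*16²))*126 = (16*(1 + 16 + 4*256))*126 = (16*(1 + 16 + 1024))*126 = (16*1041)*126 = 16656*126 = 2098656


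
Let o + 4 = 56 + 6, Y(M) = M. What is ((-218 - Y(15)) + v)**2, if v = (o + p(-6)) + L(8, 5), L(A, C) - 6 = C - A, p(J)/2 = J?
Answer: 33856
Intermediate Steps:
p(J) = 2*J
L(A, C) = 6 + C - A (L(A, C) = 6 + (C - A) = 6 + C - A)
o = 58 (o = -4 + (56 + 6) = -4 + 62 = 58)
v = 49 (v = (58 + 2*(-6)) + (6 + 5 - 1*8) = (58 - 12) + (6 + 5 - 8) = 46 + 3 = 49)
((-218 - Y(15)) + v)**2 = ((-218 - 1*15) + 49)**2 = ((-218 - 15) + 49)**2 = (-233 + 49)**2 = (-184)**2 = 33856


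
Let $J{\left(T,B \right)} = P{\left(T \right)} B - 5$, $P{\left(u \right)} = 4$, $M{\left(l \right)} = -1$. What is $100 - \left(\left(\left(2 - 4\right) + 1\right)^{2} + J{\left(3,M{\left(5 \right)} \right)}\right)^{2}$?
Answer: $36$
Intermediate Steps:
$J{\left(T,B \right)} = -5 + 4 B$ ($J{\left(T,B \right)} = 4 B - 5 = -5 + 4 B$)
$100 - \left(\left(\left(2 - 4\right) + 1\right)^{2} + J{\left(3,M{\left(5 \right)} \right)}\right)^{2} = 100 - \left(\left(\left(2 - 4\right) + 1\right)^{2} + \left(-5 + 4 \left(-1\right)\right)\right)^{2} = 100 - \left(\left(-2 + 1\right)^{2} - 9\right)^{2} = 100 - \left(\left(-1\right)^{2} - 9\right)^{2} = 100 - \left(1 - 9\right)^{2} = 100 - \left(-8\right)^{2} = 100 - 64 = 36$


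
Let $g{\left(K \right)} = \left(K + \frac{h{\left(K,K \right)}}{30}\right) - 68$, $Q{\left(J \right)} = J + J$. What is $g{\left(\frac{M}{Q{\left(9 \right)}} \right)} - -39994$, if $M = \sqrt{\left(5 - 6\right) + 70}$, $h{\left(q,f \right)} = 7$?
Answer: $\frac{1197787}{30} + \frac{\sqrt{69}}{18} \approx 39927.0$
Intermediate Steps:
$Q{\left(J \right)} = 2 J$
$M = \sqrt{69}$ ($M = \sqrt{\left(5 - 6\right) + 70} = \sqrt{-1 + 70} = \sqrt{69} \approx 8.3066$)
$g{\left(K \right)} = - \frac{2033}{30} + K$ ($g{\left(K \right)} = \left(K + \frac{7}{30}\right) - 68 = \left(\frac{7}{30} + K\right) - 68 = - \frac{2033}{30} + K$)
$g{\left(\frac{M}{Q{\left(9 \right)}} \right)} - -39994 = \left(- \frac{2033}{30} + \frac{\sqrt{69}}{2 \cdot 9}\right) - -39994 = \left(- \frac{2033}{30} + \frac{\sqrt{69}}{18}\right) + 39994 = \frac{1197787}{30} + \frac{\sqrt{69}}{18}$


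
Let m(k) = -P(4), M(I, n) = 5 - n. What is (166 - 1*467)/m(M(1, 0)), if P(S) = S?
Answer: 301/4 ≈ 75.250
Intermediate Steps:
m(k) = -4 (m(k) = -1*4 = -4)
(166 - 1*467)/m(M(1, 0)) = (166 - 1*467)/(-4) = (166 - 467)*(-1/4) = -301*(-1/4) = 301/4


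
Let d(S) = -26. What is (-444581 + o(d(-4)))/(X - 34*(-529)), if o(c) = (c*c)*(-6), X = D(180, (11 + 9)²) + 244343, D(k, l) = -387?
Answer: -448637/261942 ≈ -1.7127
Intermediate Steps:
X = 243956 (X = -387 + 244343 = 243956)
o(c) = -6*c² (o(c) = c²*(-6) = -6*c²)
(-444581 + o(d(-4)))/(X - 34*(-529)) = (-444581 - 6*(-26)²)/(243956 - 34*(-529)) = (-444581 - 6*676)/(243956 + 17986) = (-444581 - 4056)/261942 = -448637*1/261942 = -448637/261942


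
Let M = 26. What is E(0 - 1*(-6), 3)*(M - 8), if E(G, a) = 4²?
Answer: 288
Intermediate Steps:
E(G, a) = 16
E(0 - 1*(-6), 3)*(M - 8) = 16*(26 - 8) = 16*18 = 288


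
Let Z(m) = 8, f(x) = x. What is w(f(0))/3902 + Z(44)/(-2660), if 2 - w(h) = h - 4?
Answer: -1907/1297415 ≈ -0.0014698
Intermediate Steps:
w(h) = 6 - h (w(h) = 2 - (h - 4) = 2 - (-4 + h) = 2 + (4 - h) = 6 - h)
w(f(0))/3902 + Z(44)/(-2660) = (6 - 1*0)/3902 + 8/(-2660) = (6 + 0)*(1/3902) + 8*(-1/2660) = 6*(1/3902) - 2/665 = 3/1951 - 2/665 = -1907/1297415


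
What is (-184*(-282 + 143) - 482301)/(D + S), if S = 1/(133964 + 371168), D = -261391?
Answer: 230706412700/132036958611 ≈ 1.7473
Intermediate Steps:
S = 1/505132 ≈ 1.9797e-6
(-184*(-282 + 143) - 482301)/(D + S) = (-184*(-282 + 143) - 482301)/(-261391 + 1/505132) = (-184*(-139) - 482301)/(-132036958611/505132) = (25576 - 482301)*(-505132/132036958611) = -456725*(-505132/132036958611) = 230706412700/132036958611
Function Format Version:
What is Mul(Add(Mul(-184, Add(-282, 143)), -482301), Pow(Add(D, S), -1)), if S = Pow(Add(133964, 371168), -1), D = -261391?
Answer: Rational(230706412700, 132036958611) ≈ 1.7473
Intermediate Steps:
S = Rational(1, 505132) (S = Pow(505132, -1) = Rational(1, 505132) ≈ 1.9797e-6)
Mul(Add(Mul(-184, Add(-282, 143)), -482301), Pow(Add(D, S), -1)) = Mul(Add(Mul(-184, Add(-282, 143)), -482301), Pow(Add(-261391, Rational(1, 505132)), -1)) = Mul(Add(Mul(-184, -139), -482301), Pow(Rational(-132036958611, 505132), -1)) = Mul(Add(25576, -482301), Rational(-505132, 132036958611)) = Mul(-456725, Rational(-505132, 132036958611)) = Rational(230706412700, 132036958611)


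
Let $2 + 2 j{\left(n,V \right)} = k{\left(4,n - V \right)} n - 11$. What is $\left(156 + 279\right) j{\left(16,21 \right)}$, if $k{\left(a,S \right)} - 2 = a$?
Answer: $\frac{36105}{2} \approx 18053.0$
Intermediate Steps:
$k{\left(a,S \right)} = 2 + a$
$j{\left(n,V \right)} = - \frac{13}{2} + 3 n$ ($j{\left(n,V \right)} = -1 + \frac{\left(2 + 4\right) n - 11}{2} = -1 + \frac{6 n - 11}{2} = -1 + \frac{-11 + 6 n}{2} = -1 + \left(- \frac{11}{2} + 3 n\right) = - \frac{13}{2} + 3 n$)
$\left(156 + 279\right) j{\left(16,21 \right)} = \left(156 + 279\right) \left(- \frac{13}{2} + 3 \cdot 16\right) = 435 \left(- \frac{13}{2} + 48\right) = 435 \cdot \frac{83}{2} = \frac{36105}{2}$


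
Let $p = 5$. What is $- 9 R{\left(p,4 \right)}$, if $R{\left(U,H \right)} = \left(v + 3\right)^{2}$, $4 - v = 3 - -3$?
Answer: $-9$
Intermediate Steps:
$v = -2$ ($v = 4 - \left(3 - -3\right) = 4 - \left(3 + 3\right) = 4 - 6 = -2$)
$R{\left(U,H \right)} = 1$ ($R{\left(U,H \right)} = \left(-2 + 3\right)^{2} = 1^{2} = 1$)
$- 9 R{\left(p,4 \right)} = \left(-9\right) 1 = -9$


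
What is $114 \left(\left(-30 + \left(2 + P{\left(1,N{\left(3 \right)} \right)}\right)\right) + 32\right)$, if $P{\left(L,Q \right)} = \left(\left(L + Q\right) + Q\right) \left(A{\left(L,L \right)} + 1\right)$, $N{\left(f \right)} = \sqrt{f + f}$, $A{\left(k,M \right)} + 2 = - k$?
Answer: $228 - 456 \sqrt{6} \approx -888.97$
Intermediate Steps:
$A{\left(k,M \right)} = -2 - k$
$N{\left(f \right)} = \sqrt{2} \sqrt{f}$ ($N{\left(f \right)} = \sqrt{2 f} = \sqrt{2} \sqrt{f}$)
$P{\left(L,Q \right)} = \left(-1 - L\right) \left(L + 2 Q\right)$ ($P{\left(L,Q \right)} = \left(\left(L + Q\right) + Q\right) \left(\left(-2 - L\right) + 1\right) = \left(L + 2 Q\right) \left(-1 - L\right) = \left(-1 - L\right) \left(L + 2 Q\right)$)
$114 \left(\left(-30 + \left(2 + P{\left(1,N{\left(3 \right)} \right)}\right)\right) + 32\right) = 114 \left(\left(-30 + \left(2 - \left(2 + 4 \sqrt{2} \sqrt{3}\right)\right)\right) + 32\right) = 114 \left(\left(-30 + \left(2 - \left(2 + 4 \sqrt{6}\right)\right)\right) + 32\right) = 114 \left(\left(-30 - 4 \sqrt{6}\right) + 32\right) = 114 \left(2 - 4 \sqrt{6}\right) = 228 - 456 \sqrt{6}$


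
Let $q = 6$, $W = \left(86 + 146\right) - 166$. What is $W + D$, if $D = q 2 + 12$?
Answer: $90$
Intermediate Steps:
$W = 66$ ($W = 232 - 166 = 66$)
$D = 24$ ($D = 6 \cdot 2 + 12 = 12 + 12 = 24$)
$W + D = 66 + 24 = 90$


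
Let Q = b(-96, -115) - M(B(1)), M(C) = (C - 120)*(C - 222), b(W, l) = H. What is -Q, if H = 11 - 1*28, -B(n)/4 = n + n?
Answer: 29457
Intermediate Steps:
B(n) = -8*n (B(n) = -4*(n + n) = -8*n)
H = -17 (H = 11 - 28 = -17)
b(W, l) = -17
M(C) = (-222 + C)*(-120 + C) (M(C) = (-120 + C)*(-222 + C) = (-222 + C)*(-120 + C))
Q = -29457 (Q = -17 - (26640 + (-8*1)**2 - (-2736)) = -17 - (26640 + (-8)**2 - 342*(-8)) = -17 - (26640 + 64 + 2736) = -17 - 1*29440 = -17 - 29440 = -29457)
-Q = -1*(-29457) = 29457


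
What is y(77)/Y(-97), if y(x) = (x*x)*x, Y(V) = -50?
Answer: -456533/50 ≈ -9130.7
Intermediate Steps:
y(x) = x³ (y(x) = x²*x = x³)
y(77)/Y(-97) = 77³/(-50) = 456533*(-1/50) = -456533/50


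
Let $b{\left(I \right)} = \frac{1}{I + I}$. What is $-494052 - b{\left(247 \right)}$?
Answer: $- \frac{244061689}{494} \approx -4.9405 \cdot 10^{5}$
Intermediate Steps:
$b{\left(I \right)} = \frac{1}{2 I}$
$-494052 - b{\left(247 \right)} = -494052 - \frac{1}{2 \cdot 247} = -494052 - \frac{1}{2} \cdot \frac{1}{247} = -494052 - \frac{1}{494} = - \frac{244061689}{494}$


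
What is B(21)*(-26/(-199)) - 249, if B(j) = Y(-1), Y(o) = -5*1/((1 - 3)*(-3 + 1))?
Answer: -99167/398 ≈ -249.16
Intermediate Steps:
Y(o) = -5/4 (Y(o) = -5/((-2*(-2))) = -5/4)
B(j) = -5/4
B(21)*(-26/(-199)) - 249 = -(-65)/(2*(-199)) - 249 = -(-65)*(-1)/(2*199) - 249 = -5/4*26/199 - 249 = -65/398 - 249 = -99167/398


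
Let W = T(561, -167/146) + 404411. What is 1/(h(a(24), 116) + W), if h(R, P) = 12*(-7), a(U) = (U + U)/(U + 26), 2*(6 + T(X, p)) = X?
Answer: 2/809203 ≈ 2.4716e-6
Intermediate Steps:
T(X, p) = -6 + X/2
a(U) = 2*U/(26 + U) (a(U) = (2*U)/(26 + U) = 2*U/(26 + U))
W = 809371/2 (W = (-6 + (½)*561) + 404411 = (-6 + 561/2) + 404411 = 549/2 + 404411 = 809371/2 ≈ 4.0469e+5)
h(R, P) = -84
1/(h(a(24), 116) + W) = 1/(-84 + 809371/2) = 1/(809203/2) = 2/809203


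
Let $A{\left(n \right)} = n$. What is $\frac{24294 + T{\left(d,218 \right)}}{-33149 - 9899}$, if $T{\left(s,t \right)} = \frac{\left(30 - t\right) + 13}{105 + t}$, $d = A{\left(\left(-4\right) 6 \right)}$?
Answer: $- \frac{7846787}{13904504} \approx -0.56433$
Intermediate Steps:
$d = -24$ ($d = \left(-4\right) 6 = -24$)
$T{\left(s,t \right)} = \frac{43 - t}{105 + t}$
$\frac{24294 + T{\left(d,218 \right)}}{-33149 - 9899} = \frac{24294 + \frac{43 - 218}{105 + 218}}{-33149 - 9899} = \frac{24294 + \frac{43 - 218}{323}}{-43048} = \left(24294 + \frac{1}{323} \left(-175\right)\right) \left(- \frac{1}{43048}\right) = \left(24294 - \frac{175}{323}\right) \left(- \frac{1}{43048}\right) = \frac{7846787}{323} \left(- \frac{1}{43048}\right) = - \frac{7846787}{13904504}$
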